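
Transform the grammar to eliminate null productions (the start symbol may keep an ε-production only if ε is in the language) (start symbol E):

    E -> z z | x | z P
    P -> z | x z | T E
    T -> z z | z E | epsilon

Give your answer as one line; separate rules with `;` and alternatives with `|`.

E -> z z | x | z P; P -> z | x z | T E | E; T -> z z | z E

Nullable nonterminals: {T}.
ε ∉ L(G), so no ε-production is kept.
For each production, add variants omitting each subset of nullable occurrences: P → T E gives T E | E.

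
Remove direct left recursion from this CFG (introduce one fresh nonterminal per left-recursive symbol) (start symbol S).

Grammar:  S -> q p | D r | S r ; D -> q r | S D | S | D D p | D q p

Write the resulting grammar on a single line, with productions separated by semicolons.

S, D are directly left-recursive.
For S: α = {r}, β = {q p, D r}. Rewrite as S → β S' and S' → α S' | ε.
For D: α = {D p, q p}, β = {q r, S D, S}. Rewrite as D → β D' and D' → α D' | ε.

S -> q p S' | D r S'; D -> q r D' | S D D' | S D'; S' -> r S' | ε; D' -> D p D' | q p D' | ε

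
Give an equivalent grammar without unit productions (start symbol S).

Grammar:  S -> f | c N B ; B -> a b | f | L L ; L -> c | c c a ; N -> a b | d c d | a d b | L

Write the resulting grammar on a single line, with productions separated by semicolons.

S -> f | c N B; B -> a b | f | L L; L -> c | c c a; N -> c | c c a | a b | d c d | a d b

Unit pairs: N ⇒* {L}.
Replace each nonterminal's rules with the union of the non-unit rules of every nonterminal it unit-derives.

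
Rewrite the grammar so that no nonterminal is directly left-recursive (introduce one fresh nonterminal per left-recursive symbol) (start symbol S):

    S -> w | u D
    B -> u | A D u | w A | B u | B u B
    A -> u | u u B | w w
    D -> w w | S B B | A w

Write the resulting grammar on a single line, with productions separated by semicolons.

B is directly left-recursive.
For B: α = {u, u B}, β = {u, A D u, w A}. Rewrite as B → β B' and B' → α B' | ε.

S -> w | u D; B -> u B' | A D u B' | w A B'; A -> u | u u B | w w; D -> w w | S B B | A w; B' -> u B' | u B B' | eps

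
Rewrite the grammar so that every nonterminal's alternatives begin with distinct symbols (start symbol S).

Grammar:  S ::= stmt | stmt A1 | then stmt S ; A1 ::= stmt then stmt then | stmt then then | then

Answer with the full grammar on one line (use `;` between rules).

S ::= then stmt S | stmt S'; A1 ::= then | stmt then A1'; S' ::= eps | A1; A1' ::= stmt then | then

S has alternatives sharing prefix 'stmt': factor to S → stmt S' with S' → ε | A1.
A1 has alternatives sharing prefix 'stmt then': factor to A1 → stmt then A1' with A1' → stmt then | then.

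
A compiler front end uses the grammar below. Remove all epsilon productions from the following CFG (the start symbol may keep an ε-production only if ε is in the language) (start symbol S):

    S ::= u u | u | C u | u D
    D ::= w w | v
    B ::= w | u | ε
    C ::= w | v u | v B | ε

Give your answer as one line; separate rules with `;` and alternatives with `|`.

The nullable symbols are {B, C}.
ε ∉ L(G), so no ε-production is kept.
Expand every rule over subsets of its nullable positions: C → v B gives v B | v.

S ::= u u | u | C u | u D; D ::= w w | v; B ::= w | u; C ::= w | v u | v B | v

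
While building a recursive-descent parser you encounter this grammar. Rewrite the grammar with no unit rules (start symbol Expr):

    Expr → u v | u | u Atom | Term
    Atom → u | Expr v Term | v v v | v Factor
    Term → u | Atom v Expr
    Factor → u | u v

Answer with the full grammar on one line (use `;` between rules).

Expr → u | Atom v Expr | u v | u Atom; Atom → u | Expr v Term | v v v | v Factor; Term → u | Atom v Expr; Factor → u | u v

Unit pairs: Expr ⇒* {Term}.
For each unit pair (A, B), copy every non-unit production of B to A, then drop all unit productions.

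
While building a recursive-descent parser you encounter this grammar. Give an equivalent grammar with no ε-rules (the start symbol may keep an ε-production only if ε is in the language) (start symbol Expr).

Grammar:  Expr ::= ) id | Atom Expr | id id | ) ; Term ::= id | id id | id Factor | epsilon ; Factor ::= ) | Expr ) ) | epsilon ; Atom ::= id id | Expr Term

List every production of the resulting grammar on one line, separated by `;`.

Nullable set = {Factor, Term}.
ε ∉ L(G), so no ε-production is kept.
For each production, add variants omitting each subset of nullable occurrences: Atom → Expr Term gives Expr Term | Expr.

Expr ::= ) id | Atom Expr | id id | ); Term ::= id | id id | id Factor; Factor ::= ) | Expr ) ); Atom ::= id id | Expr Term | Expr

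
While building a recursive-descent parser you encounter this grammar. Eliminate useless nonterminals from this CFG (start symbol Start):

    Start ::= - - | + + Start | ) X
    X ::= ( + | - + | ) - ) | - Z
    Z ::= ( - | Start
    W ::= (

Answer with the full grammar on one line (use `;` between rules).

Start ::= - - | + + Start | ) X; X ::= ( + | - + | ) - ) | - Z; Z ::= ( - | Start

Generating nonterminals: {Start, W, X, Z}.
Reachable from Start after that: {Start, X, Z}.
Removed useless symbols: {W} and every production mentioning them.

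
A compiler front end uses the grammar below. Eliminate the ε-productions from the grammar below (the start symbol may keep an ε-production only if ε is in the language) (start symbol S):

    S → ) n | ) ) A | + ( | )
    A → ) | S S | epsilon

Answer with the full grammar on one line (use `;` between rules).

Nullable nonterminals: {A}.
ε ∉ L(G), so no ε-production is kept.
For each production, add variants omitting each subset of nullable occurrences: S → ) ) A gives ) ) A | ) ).

S → ) n | ) ) A | ) ) | + ( | ); A → ) | S S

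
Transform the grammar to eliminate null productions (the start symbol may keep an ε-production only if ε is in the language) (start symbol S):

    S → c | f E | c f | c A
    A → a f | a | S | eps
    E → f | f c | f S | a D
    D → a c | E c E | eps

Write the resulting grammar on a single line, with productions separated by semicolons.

S → c | f E | c f | c A; A → a f | a | S; E → f | f c | f S | a D | a; D → a c | E c E

Nullable set = {A, D}.
ε ∉ L(G), so no ε-production is kept.
For each production, add variants omitting each subset of nullable occurrences: E → a D gives a D | a.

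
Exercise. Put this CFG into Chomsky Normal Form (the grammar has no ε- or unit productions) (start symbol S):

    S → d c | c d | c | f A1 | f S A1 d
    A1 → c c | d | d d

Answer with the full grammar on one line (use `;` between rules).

S → X1 X2 | X2 X1 | c | X3 A1 | X3 Y1; A1 → X2 X2 | d | X1 X1; X1 → d; X2 → c; X3 → f; Y1 → S Y2; Y2 → A1 X1

Introduce a nonterminal for each terminal appearing in a rule of length ≥ 2: X1 → d, X2 → c, X3 → f.
Binarize each right-hand side of length ≥ 3 by chaining fresh nonterminals (Y1, Y2, …): affected rules were S → X3 S A1 X1.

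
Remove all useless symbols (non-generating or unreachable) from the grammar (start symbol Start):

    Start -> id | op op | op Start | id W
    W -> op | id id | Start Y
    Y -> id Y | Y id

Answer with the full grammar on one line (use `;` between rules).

Start -> id | op op | op Start | id W; W -> op | id id

Generating nonterminals: {Start, W}.
Reachable from Start after that: {Start, W}.
Removed useless symbols: {Y} and every production mentioning them.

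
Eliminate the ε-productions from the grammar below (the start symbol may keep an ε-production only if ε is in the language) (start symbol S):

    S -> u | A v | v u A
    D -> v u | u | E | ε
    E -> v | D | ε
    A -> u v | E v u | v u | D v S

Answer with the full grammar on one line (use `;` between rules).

The nullable symbols are {D, E}.
ε ∉ L(G), so no ε-production is kept.
Add the nullable-subset variants: A → E v u gives E v u | v u. A → D v S gives D v S | v S.

S -> u | A v | v u A; D -> v u | u | E; E -> v | D; A -> u v | E v u | v u | D v S | v S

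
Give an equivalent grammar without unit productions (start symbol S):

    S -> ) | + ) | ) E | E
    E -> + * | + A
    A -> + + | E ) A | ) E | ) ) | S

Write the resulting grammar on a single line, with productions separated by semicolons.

S -> + * | + A | ) | + ) | ) E; E -> + * | + A; A -> + * | + A | ) | + ) | ) E | + + | E ) A | ) )

Unit pairs: A ⇒* {E, S}; S ⇒* {E}.
For every A with A ⇒* B via unit rules, add B's non-unit alternatives to A; then delete every rule of the form X → Y.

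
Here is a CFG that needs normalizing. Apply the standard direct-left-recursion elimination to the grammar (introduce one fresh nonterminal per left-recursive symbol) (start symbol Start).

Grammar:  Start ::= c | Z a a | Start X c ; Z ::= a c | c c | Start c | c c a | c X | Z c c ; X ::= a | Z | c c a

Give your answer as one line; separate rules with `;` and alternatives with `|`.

Directly left-recursive nonterminals: Start, Z.
For Start: α = {X c}, β = {c, Z a a}. Rewrite as Start → β Start1 and Start1 → α Start1 | ε.
For Z: α = {c c}, β = {a c, c c, Start c, c c a, c X}. Rewrite as Z → β Z1 and Z1 → α Z1 | ε.

Start ::= c Start1 | Z a a Start1; Z ::= a c Z1 | c c Z1 | Start c Z1 | c c a Z1 | c X Z1; X ::= a | Z | c c a; Start1 ::= X c Start1 | ε; Z1 ::= c c Z1 | ε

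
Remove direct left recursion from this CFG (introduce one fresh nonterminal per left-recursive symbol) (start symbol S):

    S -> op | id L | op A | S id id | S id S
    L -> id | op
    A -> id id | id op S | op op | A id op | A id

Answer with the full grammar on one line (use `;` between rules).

S -> op S' | id L S' | op A S'; L -> id | op; A -> id id A' | id op S A' | op op A'; S' -> id id S' | id S S' | ε; A' -> id op A' | id A' | ε

Left recursion appears on S, A.
For S: α = {id id, id S}, β = {op, id L, op A}. Rewrite as S → β S' and S' → α S' | ε.
For A: α = {id op, id}, β = {id id, id op S, op op}. Rewrite as A → β A' and A' → α A' | ε.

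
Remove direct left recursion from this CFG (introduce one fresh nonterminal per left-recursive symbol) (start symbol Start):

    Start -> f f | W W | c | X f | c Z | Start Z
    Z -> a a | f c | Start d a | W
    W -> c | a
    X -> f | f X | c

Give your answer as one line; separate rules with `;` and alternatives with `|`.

Directly left-recursive nonterminal: Start.
For Start: α = {Z}, β = {f f, W W, c, X f, c Z}. Rewrite as Start → β Start1 and Start1 → α Start1 | ε.

Start -> f f Start1 | W W Start1 | c Start1 | X f Start1 | c Z Start1; Z -> a a | f c | Start d a | W; W -> c | a; X -> f | f X | c; Start1 -> Z Start1 | ε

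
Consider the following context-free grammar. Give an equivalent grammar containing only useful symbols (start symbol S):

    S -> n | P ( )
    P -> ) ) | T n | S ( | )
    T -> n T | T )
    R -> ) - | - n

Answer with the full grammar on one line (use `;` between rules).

Generating nonterminals: {P, R, S}.
Reachable from S after that: {P, S}.
Removed useless symbols: {R, T} and every production mentioning them.

S -> n | P ( ); P -> ) ) | S ( | )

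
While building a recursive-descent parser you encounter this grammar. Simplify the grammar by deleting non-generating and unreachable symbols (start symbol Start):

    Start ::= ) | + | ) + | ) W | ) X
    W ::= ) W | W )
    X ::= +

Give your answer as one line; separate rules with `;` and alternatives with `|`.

Start ::= ) | + | ) + | ) X; X ::= +

Generating nonterminals: {Start, X}.
Reachable from Start after that: {Start, X}.
Removed useless symbols: {W} and every production mentioning them.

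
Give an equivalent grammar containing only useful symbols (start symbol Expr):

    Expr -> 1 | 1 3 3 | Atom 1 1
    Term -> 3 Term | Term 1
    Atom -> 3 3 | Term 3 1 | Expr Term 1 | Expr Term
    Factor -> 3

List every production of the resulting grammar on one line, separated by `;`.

Expr -> 1 | 1 3 3 | Atom 1 1; Atom -> 3 3

Generating nonterminals: {Atom, Expr, Factor}.
Reachable from Expr after that: {Atom, Expr}.
Removed useless symbols: {Factor, Term} and every production mentioning them.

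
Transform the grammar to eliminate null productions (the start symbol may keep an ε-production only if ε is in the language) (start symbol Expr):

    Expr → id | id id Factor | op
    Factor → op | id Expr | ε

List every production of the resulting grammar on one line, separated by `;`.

Expr → id | id id Factor | id id | op; Factor → op | id Expr

Nullable nonterminals: {Factor}.
ε ∉ L(G), so no ε-production is kept.
Expand every rule over subsets of its nullable positions: Expr → id id Factor gives id id Factor | id id.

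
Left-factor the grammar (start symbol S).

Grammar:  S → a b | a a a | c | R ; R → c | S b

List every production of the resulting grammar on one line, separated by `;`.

S → c | R | a S'; R → c | S b; S' → b | a a

S has alternatives sharing prefix 'a': factor to S → a S' with S' → b | a a.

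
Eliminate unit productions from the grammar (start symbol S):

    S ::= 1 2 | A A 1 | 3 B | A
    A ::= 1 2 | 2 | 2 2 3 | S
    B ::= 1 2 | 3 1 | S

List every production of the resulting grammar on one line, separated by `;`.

Unit pairs: A ⇒* {S}; B ⇒* {A, S}; S ⇒* {A}.
For every A with A ⇒* B via unit rules, add B's non-unit alternatives to A; then delete every rule of the form X → Y.

S ::= 1 2 | A A 1 | 3 B | 2 | 2 2 3; A ::= 1 2 | A A 1 | 3 B | 2 | 2 2 3; B ::= 1 2 | 3 1 | A A 1 | 3 B | 2 | 2 2 3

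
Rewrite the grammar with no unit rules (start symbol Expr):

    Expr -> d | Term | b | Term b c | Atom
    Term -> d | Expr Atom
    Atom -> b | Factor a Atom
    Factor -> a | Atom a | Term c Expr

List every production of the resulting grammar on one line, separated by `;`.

Unit pairs: Expr ⇒* {Atom, Term}.
For every A with A ⇒* B via unit rules, add B's non-unit alternatives to A; then delete every rule of the form X → Y.

Expr -> d | Expr Atom | b | Factor a Atom | Term b c; Term -> d | Expr Atom; Atom -> b | Factor a Atom; Factor -> a | Atom a | Term c Expr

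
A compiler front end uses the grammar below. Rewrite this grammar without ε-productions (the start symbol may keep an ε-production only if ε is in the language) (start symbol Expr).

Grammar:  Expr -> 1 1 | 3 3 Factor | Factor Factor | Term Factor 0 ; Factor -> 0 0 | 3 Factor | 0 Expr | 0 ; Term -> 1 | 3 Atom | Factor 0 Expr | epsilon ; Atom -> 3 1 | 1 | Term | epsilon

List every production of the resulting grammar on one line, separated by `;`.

Expr -> 1 1 | 3 3 Factor | Factor Factor | Term Factor 0 | Factor 0; Factor -> 0 0 | 3 Factor | 0 Expr | 0; Term -> 1 | 3 Atom | 3 | Factor 0 Expr; Atom -> 3 1 | 1 | Term

The nullable symbols are {Atom, Term}.
ε ∉ L(G), so no ε-production is kept.
Expand every rule over subsets of its nullable positions: Expr → Term Factor 0 gives Term Factor 0 | Factor 0. Term → 3 Atom gives 3 Atom | 3.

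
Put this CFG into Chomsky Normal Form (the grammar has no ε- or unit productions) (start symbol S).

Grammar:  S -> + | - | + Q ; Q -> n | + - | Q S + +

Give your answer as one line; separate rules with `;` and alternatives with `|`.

S -> + | - | X1 Q; Q -> n | X1 X2 | Q Y1; X1 -> +; X2 -> -; Y1 -> S Y2; Y2 -> X1 X1

Introduce a nonterminal for each terminal appearing in a rule of length ≥ 2: X1 → +, X2 → -.
Binarize each right-hand side of length ≥ 3 by chaining fresh nonterminals (Y1, Y2, …): affected rules were Q → Q S X1 X1.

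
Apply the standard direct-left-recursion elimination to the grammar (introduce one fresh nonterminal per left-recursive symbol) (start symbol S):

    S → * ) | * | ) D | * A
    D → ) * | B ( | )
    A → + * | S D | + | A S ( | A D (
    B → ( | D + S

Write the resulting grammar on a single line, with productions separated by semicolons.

A is directly left-recursive.
For A: α = {S (, D (}, β = {+ *, S D, +}. Rewrite as A → β A' and A' → α A' | ε.

S → * ) | * | ) D | * A; D → ) * | B ( | ); A → + * A' | S D A' | + A'; B → ( | D + S; A' → S ( A' | D ( A' | ε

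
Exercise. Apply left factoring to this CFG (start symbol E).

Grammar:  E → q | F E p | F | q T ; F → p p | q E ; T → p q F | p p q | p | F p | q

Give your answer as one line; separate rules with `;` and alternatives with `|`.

E → q E' | F E''; F → p p | q E; T → F p | q | p T'; E' → ε | T; E'' → E p | ε; T' → q F | p q | ε

E has alternatives sharing prefix 'q': factor to E → q E' with E' → ε | T.
E has alternatives sharing prefix 'F': factor to E → F E'' with E'' → E p | ε.
T has alternatives sharing prefix 'p': factor to T → p T' with T' → q F | p q | ε.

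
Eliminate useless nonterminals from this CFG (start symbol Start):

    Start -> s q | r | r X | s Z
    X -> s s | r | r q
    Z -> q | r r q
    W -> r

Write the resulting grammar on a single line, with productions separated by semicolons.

Generating nonterminals: {Start, W, X, Z}.
Reachable from Start after that: {Start, X, Z}.
Removed useless symbols: {W} and every production mentioning them.

Start -> s q | r | r X | s Z; X -> s s | r | r q; Z -> q | r r q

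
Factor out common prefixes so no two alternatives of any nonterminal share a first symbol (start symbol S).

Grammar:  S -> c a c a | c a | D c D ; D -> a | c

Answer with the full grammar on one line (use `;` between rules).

S -> D c D | c a S'; D -> a | c; S' -> c a | ε

S has alternatives sharing prefix 'c a': factor to S → c a S' with S' → c a | ε.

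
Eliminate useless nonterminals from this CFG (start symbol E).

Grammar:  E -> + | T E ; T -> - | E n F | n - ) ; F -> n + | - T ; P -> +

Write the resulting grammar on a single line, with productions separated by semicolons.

E -> + | T E; T -> - | E n F | n - ); F -> n + | - T

Generating nonterminals: {E, F, P, T}.
Reachable from E after that: {E, F, T}.
Removed useless symbols: {P} and every production mentioning them.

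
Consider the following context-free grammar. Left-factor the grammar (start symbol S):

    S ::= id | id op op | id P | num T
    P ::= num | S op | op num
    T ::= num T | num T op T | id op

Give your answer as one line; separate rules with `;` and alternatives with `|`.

S has alternatives sharing prefix 'id': factor to S → id S' with S' → ε | op op | P.
T has alternatives sharing prefix 'num T': factor to T → num T T' with T' → ε | op T.

S ::= num T | id S'; P ::= num | S op | op num; T ::= id op | num T T'; S' ::= ε | op op | P; T' ::= ε | op T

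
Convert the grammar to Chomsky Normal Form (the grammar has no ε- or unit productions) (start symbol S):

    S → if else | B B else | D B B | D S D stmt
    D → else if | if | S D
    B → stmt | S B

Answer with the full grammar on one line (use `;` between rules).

Introduce a nonterminal for each terminal appearing in a rule of length ≥ 2: X1 → if, X2 → else, X3 → stmt.
Binarize each right-hand side of length ≥ 3 by chaining fresh nonterminals (Y1, Y2, …): affected rules were S → B B X2; S → D B B; S → D S D X3.

S → X1 X2 | B Y1 | D Y2 | D Y3; D → X2 X1 | if | S D; B → stmt | S B; X1 → if; X2 → else; X3 → stmt; Y1 → B X2; Y2 → B B; Y3 → S Y4; Y4 → D X3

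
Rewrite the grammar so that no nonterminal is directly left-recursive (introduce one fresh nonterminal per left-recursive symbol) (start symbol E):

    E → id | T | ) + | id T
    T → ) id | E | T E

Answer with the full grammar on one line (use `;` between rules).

Directly left-recursive nonterminal: T.
For T: α = {E}, β = {) id, E}. Rewrite as T → β T' and T' → α T' | ε.

E → id | T | ) + | id T; T → ) id T' | E T'; T' → E T' | ε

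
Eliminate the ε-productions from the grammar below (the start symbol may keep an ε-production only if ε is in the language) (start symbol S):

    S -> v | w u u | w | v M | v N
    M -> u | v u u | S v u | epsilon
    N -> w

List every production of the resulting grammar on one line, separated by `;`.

Nullable set = {M}.
ε ∉ L(G), so no ε-production is kept.

S -> v | w u u | w | v M | v N; M -> u | v u u | S v u; N -> w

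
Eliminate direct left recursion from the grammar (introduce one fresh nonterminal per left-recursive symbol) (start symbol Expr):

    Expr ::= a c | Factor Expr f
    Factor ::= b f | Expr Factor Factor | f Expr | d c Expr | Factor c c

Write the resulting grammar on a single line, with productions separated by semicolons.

Expr ::= a c | Factor Expr f; Factor ::= b f Factor1 | Expr Factor Factor Factor1 | f Expr Factor1 | d c Expr Factor1; Factor1 ::= c c Factor1 | ε

Left recursion appears on Factor.
For Factor: α = {c c}, β = {b f, Expr Factor Factor, f Expr, d c Expr}. Rewrite as Factor → β Factor1 and Factor1 → α Factor1 | ε.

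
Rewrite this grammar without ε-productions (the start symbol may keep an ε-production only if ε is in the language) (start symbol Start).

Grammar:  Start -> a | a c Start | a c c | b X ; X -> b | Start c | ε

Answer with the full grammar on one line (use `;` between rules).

Start -> a | a c Start | a c c | b X | b; X -> b | Start c

Nullable set = {X}.
ε ∉ L(G), so no ε-production is kept.
For each production, add variants omitting each subset of nullable occurrences: Start → b X gives b X | b.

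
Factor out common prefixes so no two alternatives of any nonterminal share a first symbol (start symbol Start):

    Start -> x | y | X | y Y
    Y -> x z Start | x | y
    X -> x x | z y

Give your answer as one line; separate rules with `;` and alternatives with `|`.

Start has alternatives sharing prefix 'y': factor to Start → y Start1 with Start1 → ε | Y.
Y has alternatives sharing prefix 'x': factor to Y → x Y1 with Y1 → z Start | ε.

Start -> x | X | y Start1; Y -> y | x Y1; X -> x x | z y; Start1 -> ε | Y; Y1 -> z Start | ε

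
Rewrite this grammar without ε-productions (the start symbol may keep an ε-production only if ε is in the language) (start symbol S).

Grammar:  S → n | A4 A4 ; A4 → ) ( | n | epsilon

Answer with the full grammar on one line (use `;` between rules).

The nullable symbols are {A4, S}.
ε ∈ L(G) since S is nullable, so keep S → ε.
For each production, add variants omitting each subset of nullable occurrences: S → A4 A4 gives A4 A4 | A4.

S → n | A4 A4 | A4 | ε; A4 → ) ( | n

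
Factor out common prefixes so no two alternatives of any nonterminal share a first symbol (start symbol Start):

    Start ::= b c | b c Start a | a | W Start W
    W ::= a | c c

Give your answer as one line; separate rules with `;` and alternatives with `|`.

Start has alternatives sharing prefix 'b c': factor to Start → b c Start1 with Start1 → ε | Start a.

Start ::= a | W Start W | b c Start1; W ::= a | c c; Start1 ::= eps | Start a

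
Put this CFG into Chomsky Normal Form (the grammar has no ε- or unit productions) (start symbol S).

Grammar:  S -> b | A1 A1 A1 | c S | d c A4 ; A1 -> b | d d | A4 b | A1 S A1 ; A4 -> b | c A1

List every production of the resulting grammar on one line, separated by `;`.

Introduce a nonterminal for each terminal appearing in a rule of length ≥ 2: X1 → c, X2 → d, X3 → b.
Binarize each right-hand side of length ≥ 3 by chaining fresh nonterminals (Y1, Y2, …): affected rules were S → A1 A1 A1; S → X2 X1 A4; A1 → A1 S A1.

S -> b | A1 Y1 | X1 S | X2 Y2; A1 -> b | X2 X2 | A4 X3 | A1 Y3; A4 -> b | X1 A1; X1 -> c; X2 -> d; X3 -> b; Y1 -> A1 A1; Y2 -> X1 A4; Y3 -> S A1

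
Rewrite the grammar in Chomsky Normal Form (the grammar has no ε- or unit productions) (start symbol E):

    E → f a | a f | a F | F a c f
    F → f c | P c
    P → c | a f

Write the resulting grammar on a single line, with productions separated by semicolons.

Introduce a nonterminal for each terminal appearing in a rule of length ≥ 2: X1 → f, X2 → a, X3 → c.
Binarize each right-hand side of length ≥ 3 by chaining fresh nonterminals (Y1, Y2, …): affected rules were E → F X2 X3 X1.

E → X1 X2 | X2 X1 | X2 F | F Y1; F → X1 X3 | P X3; P → c | X2 X1; X1 → f; X2 → a; X3 → c; Y1 → X2 Y2; Y2 → X3 X1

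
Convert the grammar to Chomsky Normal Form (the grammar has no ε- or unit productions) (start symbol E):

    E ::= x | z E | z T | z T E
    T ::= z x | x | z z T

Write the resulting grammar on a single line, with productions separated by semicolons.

E ::= x | X1 E | X1 T | X1 Y1; T ::= X1 X2 | x | X1 Y2; X1 ::= z; X2 ::= x; Y1 ::= T E; Y2 ::= X1 T

Introduce a nonterminal for each terminal appearing in a rule of length ≥ 2: X1 → z, X2 → x.
Binarize each right-hand side of length ≥ 3 by chaining fresh nonterminals (Y1, Y2, …): affected rules were E → X1 T E; T → X1 X1 T.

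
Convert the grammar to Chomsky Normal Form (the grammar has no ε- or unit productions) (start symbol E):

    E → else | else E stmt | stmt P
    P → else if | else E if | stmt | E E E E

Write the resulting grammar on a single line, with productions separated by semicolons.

Introduce a nonterminal for each terminal appearing in a rule of length ≥ 2: X1 → else, X2 → stmt, X3 → if.
Binarize each right-hand side of length ≥ 3 by chaining fresh nonterminals (Y1, Y2, …): affected rules were E → X1 E X2; P → X1 E X3; P → E E E E.

E → else | X1 Y1 | X2 P; P → X1 X3 | X1 Y2 | stmt | E Y3; X1 → else; X2 → stmt; X3 → if; Y1 → E X2; Y2 → E X3; Y3 → E Y4; Y4 → E E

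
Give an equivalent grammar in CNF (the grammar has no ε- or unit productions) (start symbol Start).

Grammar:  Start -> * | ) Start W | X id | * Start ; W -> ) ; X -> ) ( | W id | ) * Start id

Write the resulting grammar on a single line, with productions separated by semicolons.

Introduce a nonterminal for each terminal appearing in a rule of length ≥ 2: X1 → ), X2 → id, X3 → *, X4 → (.
Binarize each right-hand side of length ≥ 3 by chaining fresh nonterminals (Y1, Y2, …): affected rules were Start → X1 Start W; X → X1 X3 Start X2.

Start -> * | X1 Y1 | X X2 | X3 Start; W -> ); X -> X1 X4 | W X2 | X1 Y2; X1 -> ); X2 -> id; X3 -> *; X4 -> (; Y1 -> Start W; Y2 -> X3 Y3; Y3 -> Start X2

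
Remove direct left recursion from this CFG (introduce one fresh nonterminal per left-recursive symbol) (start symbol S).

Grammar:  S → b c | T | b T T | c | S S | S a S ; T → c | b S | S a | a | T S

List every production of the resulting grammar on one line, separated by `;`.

S → b c S' | T S' | b T T S' | c S'; T → c T' | b S T' | S a T' | a T'; S' → S S' | a S S' | eps; T' → S T' | eps

Directly left-recursive nonterminals: S, T.
For S: α = {S, a S}, β = {b c, T, b T T, c}. Rewrite as S → β S' and S' → α S' | ε.
For T: α = {S}, β = {c, b S, S a, a}. Rewrite as T → β T' and T' → α T' | ε.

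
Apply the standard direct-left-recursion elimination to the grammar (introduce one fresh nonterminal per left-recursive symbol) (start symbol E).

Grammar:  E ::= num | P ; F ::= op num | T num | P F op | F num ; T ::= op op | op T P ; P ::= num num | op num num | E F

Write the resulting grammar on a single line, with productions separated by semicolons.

Left recursion appears on F.
For F: α = {num}, β = {op num, T num, P F op}. Rewrite as F → β F' and F' → α F' | ε.

E ::= num | P; F ::= op num F' | T num F' | P F op F'; T ::= op op | op T P; P ::= num num | op num num | E F; F' ::= num F' | eps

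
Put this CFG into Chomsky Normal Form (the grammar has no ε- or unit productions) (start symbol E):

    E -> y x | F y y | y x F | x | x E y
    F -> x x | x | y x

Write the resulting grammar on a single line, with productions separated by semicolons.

E -> X1 X2 | F Y1 | X1 Y2 | x | X2 Y3; F -> X2 X2 | x | X1 X2; X1 -> y; X2 -> x; Y1 -> X1 X1; Y2 -> X2 F; Y3 -> E X1

Introduce a nonterminal for each terminal appearing in a rule of length ≥ 2: X1 → y, X2 → x.
Binarize each right-hand side of length ≥ 3 by chaining fresh nonterminals (Y1, Y2, …): affected rules were E → F X1 X1; E → X1 X2 F; E → X2 E X1.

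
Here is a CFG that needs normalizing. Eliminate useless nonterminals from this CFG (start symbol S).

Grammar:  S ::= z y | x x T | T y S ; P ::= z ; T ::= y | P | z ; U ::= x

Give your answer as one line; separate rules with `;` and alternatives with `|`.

Generating nonterminals: {P, S, T, U}.
Reachable from S after that: {P, S, T}.
Removed useless symbols: {U} and every production mentioning them.

S ::= z y | x x T | T y S; P ::= z; T ::= y | P | z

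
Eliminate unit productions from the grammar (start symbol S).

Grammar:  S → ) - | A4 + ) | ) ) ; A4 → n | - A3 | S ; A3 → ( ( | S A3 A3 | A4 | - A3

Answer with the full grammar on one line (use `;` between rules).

Unit pairs: A3 ⇒* {A4, S}; A4 ⇒* {S}.
Replace each nonterminal's rules with the union of the non-unit rules of every nonterminal it unit-derives.

S → ) - | A4 + ) | ) ); A4 → n | - A3 | ) - | A4 + ) | ) ); A3 → n | - A3 | ) - | A4 + ) | ) ) | ( ( | S A3 A3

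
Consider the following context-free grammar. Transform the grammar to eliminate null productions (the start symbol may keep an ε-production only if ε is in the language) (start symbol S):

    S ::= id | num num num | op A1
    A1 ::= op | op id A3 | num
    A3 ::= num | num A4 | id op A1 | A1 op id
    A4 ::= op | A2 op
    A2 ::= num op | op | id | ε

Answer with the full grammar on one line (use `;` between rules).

S ::= id | num num num | op A1; A1 ::= op | op id A3 | num; A3 ::= num | num A4 | id op A1 | A1 op id; A4 ::= op | A2 op; A2 ::= num op | op | id

Nullable set = {A2}.
ε ∉ L(G), so no ε-production is kept.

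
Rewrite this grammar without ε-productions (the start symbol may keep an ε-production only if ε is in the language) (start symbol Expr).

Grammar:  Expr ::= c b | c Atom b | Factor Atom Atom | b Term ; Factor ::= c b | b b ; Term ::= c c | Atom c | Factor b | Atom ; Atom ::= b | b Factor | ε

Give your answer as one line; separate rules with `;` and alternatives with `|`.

Expr ::= c b | c Atom b | Factor Atom Atom | Factor Atom | Factor | b Term | b; Factor ::= c b | b b; Term ::= c c | Atom c | c | Factor b | Atom; Atom ::= b | b Factor

Nullable nonterminals: {Atom, Term}.
ε ∉ L(G), so no ε-production is kept.
For each production, add variants omitting each subset of nullable occurrences: Expr → Factor Atom Atom gives Factor Atom Atom | Factor Atom | Factor. Expr → b Term gives b Term | b. Term → Atom c gives Atom c | c.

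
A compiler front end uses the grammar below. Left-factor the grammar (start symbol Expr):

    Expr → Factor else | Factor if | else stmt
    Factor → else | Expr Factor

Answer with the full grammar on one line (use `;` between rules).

Expr → else stmt | Factor Expr1; Factor → else | Expr Factor; Expr1 → else | if

Expr has alternatives sharing prefix 'Factor': factor to Expr → Factor Expr1 with Expr1 → else | if.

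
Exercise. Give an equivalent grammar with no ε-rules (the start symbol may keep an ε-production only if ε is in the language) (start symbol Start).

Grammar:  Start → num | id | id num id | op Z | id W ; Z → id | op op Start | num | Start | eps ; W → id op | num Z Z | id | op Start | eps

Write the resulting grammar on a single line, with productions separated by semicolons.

Start → num | id | id num id | op Z | op | id W; Z → id | op op Start | num | Start; W → id op | num Z Z | num Z | num | id | op Start

The nullable symbols are {W, Z}.
ε ∉ L(G), so no ε-production is kept.
Expand every rule over subsets of its nullable positions: Start → op Z gives op Z | op. W → num Z Z gives num Z Z | num Z | num.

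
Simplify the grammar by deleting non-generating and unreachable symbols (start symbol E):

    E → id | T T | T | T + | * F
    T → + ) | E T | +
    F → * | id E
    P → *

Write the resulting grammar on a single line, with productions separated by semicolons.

E → id | T T | T | T + | * F; T → + ) | E T | +; F → * | id E

Generating nonterminals: {E, F, P, T}.
Reachable from E after that: {E, F, T}.
Removed useless symbols: {P} and every production mentioning them.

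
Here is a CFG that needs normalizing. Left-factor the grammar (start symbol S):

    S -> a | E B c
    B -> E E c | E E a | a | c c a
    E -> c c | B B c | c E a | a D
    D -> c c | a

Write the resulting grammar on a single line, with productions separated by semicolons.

B has alternatives sharing prefix 'E E': factor to B → E E B' with B' → c | a.
E has alternatives sharing prefix 'c': factor to E → c E' with E' → c | E a.

S -> a | E B c; B -> a | c c a | E E B'; E -> B B c | a D | c E'; D -> c c | a; B' -> c | a; E' -> c | E a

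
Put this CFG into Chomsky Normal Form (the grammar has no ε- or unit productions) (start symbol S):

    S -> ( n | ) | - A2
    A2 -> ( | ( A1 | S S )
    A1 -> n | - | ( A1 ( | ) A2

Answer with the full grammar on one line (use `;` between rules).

S -> X1 X2 | ) | X3 A2; A2 -> ( | X1 A1 | S Y1; A1 -> n | - | X1 Y2 | X4 A2; X1 -> (; X2 -> n; X3 -> -; X4 -> ); Y1 -> S X4; Y2 -> A1 X1

Introduce a nonterminal for each terminal appearing in a rule of length ≥ 2: X1 → (, X2 → n, X3 → -, X4 → ).
Binarize each right-hand side of length ≥ 3 by chaining fresh nonterminals (Y1, Y2, …): affected rules were A2 → S S X4; A1 → X1 A1 X1.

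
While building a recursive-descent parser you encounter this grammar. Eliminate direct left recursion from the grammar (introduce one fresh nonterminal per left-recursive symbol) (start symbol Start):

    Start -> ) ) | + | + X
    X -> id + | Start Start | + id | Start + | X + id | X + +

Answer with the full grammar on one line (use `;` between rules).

Directly left-recursive nonterminal: X.
For X: α = {+ id, + +}, β = {id +, Start Start, + id, Start +}. Rewrite as X → β X1 and X1 → α X1 | ε.

Start -> ) ) | + | + X; X -> id + X1 | Start Start X1 | + id X1 | Start + X1; X1 -> + id X1 | + + X1 | ε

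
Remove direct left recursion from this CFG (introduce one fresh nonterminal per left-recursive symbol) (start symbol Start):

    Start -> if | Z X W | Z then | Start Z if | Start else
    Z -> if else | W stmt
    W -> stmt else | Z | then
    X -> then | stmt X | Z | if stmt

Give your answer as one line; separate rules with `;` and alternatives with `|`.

Left recursion appears on Start.
For Start: α = {Z if, else}, β = {if, Z X W, Z then}. Rewrite as Start → β Start1 and Start1 → α Start1 | ε.

Start -> if Start1 | Z X W Start1 | Z then Start1; Z -> if else | W stmt; W -> stmt else | Z | then; X -> then | stmt X | Z | if stmt; Start1 -> Z if Start1 | else Start1 | epsilon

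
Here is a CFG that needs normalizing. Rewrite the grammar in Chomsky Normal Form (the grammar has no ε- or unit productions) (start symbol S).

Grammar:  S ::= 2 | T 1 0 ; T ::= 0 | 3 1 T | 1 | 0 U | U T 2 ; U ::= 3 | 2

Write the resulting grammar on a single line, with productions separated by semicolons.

Introduce a nonterminal for each terminal appearing in a rule of length ≥ 2: X1 → 1, X2 → 0, X3 → 3, X4 → 2.
Binarize each right-hand side of length ≥ 3 by chaining fresh nonterminals (Y1, Y2, …): affected rules were S → T X1 X2; T → X3 X1 T; T → U T X4.

S ::= 2 | T Y1; T ::= 0 | X3 Y2 | 1 | X2 U | U Y3; U ::= 3 | 2; X1 ::= 1; X2 ::= 0; X3 ::= 3; X4 ::= 2; Y1 ::= X1 X2; Y2 ::= X1 T; Y3 ::= T X4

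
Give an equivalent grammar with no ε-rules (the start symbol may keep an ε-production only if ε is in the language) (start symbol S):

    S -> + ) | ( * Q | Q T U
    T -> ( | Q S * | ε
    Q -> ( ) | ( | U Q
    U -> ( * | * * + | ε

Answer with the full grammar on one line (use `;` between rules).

Nullable set = {T, U}.
ε ∉ L(G), so no ε-production is kept.
Expand every rule over subsets of its nullable positions: S → Q T U gives Q T U | Q T | Q U | Q.

S -> + ) | ( * Q | Q T U | Q T | Q U | Q; T -> ( | Q S *; Q -> ( ) | ( | U Q; U -> ( * | * * +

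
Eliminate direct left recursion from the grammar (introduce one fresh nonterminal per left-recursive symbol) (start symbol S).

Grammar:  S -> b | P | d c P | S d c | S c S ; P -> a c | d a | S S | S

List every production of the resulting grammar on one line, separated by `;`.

Directly left-recursive nonterminal: S.
For S: α = {d c, c S}, β = {b, P, d c P}. Rewrite as S → β S' and S' → α S' | ε.

S -> b S' | P S' | d c P S'; P -> a c | d a | S S | S; S' -> d c S' | c S S' | eps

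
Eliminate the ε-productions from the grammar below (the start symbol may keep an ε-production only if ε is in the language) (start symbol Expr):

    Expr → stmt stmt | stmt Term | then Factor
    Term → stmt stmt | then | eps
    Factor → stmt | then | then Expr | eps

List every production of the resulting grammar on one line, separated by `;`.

The nullable symbols are {Factor, Term}.
ε ∉ L(G), so no ε-production is kept.
Add the nullable-subset variants: Expr → stmt Term gives stmt Term | stmt. Expr → then Factor gives then Factor | then.

Expr → stmt stmt | stmt Term | stmt | then Factor | then; Term → stmt stmt | then; Factor → stmt | then | then Expr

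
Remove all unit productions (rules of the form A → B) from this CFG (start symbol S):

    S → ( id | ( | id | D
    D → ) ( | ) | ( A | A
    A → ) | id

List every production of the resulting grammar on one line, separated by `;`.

Unit pairs: D ⇒* {A}; S ⇒* {A, D}.
For every A with A ⇒* B via unit rules, add B's non-unit alternatives to A; then delete every rule of the form X → Y.

S → ) ( | ) | ( A | ( id | ( | id; D → ) ( | ) | ( A | id; A → ) | id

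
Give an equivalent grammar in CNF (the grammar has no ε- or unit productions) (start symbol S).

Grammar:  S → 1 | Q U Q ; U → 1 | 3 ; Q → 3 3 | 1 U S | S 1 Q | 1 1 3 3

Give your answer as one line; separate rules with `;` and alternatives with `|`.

S → 1 | Q Y1; U → 1 | 3; Q → X1 X1 | X2 Y2 | S Y3 | X2 Y4; X1 → 3; X2 → 1; Y1 → U Q; Y2 → U S; Y3 → X2 Q; Y4 → X2 Y5; Y5 → X1 X1

Introduce a nonterminal for each terminal appearing in a rule of length ≥ 2: X1 → 3, X2 → 1.
Binarize each right-hand side of length ≥ 3 by chaining fresh nonterminals (Y1, Y2, …): affected rules were S → Q U Q; Q → X2 U S; Q → S X2 Q; Q → X2 X2 X1 X1.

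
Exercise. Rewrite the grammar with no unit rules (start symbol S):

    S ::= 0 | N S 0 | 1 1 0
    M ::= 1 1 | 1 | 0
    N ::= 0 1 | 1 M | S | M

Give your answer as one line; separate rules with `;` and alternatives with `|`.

Unit pairs: N ⇒* {M, S}.
For every A with A ⇒* B via unit rules, add B's non-unit alternatives to A; then delete every rule of the form X → Y.

S ::= 0 | N S 0 | 1 1 0; M ::= 1 1 | 1 | 0; N ::= 0 | N S 0 | 1 1 0 | 0 1 | 1 M | 1 1 | 1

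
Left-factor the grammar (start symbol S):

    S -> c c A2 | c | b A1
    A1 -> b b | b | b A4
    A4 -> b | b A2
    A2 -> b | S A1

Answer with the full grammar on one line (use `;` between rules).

S -> b A1 | c S'; A1 -> b A1'; A4 -> b A4'; A2 -> b | S A1; S' -> c A2 | ε; A1' -> b | ε | A4; A4' -> ε | A2

S has alternatives sharing prefix 'c': factor to S → c S' with S' → c A2 | ε.
A1 has alternatives sharing prefix 'b': factor to A1 → b A1' with A1' → b | ε | A4.
A4 has alternatives sharing prefix 'b': factor to A4 → b A4' with A4' → ε | A2.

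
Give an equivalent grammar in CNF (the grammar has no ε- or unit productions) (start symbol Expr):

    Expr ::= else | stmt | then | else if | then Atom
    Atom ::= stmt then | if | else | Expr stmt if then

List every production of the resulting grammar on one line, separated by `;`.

Expr ::= else | stmt | then | X1 X2 | X3 Atom; Atom ::= X4 X3 | if | else | Expr Y1; X1 ::= else; X2 ::= if; X3 ::= then; X4 ::= stmt; Y1 ::= X4 Y2; Y2 ::= X2 X3

Introduce a nonterminal for each terminal appearing in a rule of length ≥ 2: X1 → else, X2 → if, X3 → then, X4 → stmt.
Binarize each right-hand side of length ≥ 3 by chaining fresh nonterminals (Y1, Y2, …): affected rules were Atom → Expr X4 X2 X3.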